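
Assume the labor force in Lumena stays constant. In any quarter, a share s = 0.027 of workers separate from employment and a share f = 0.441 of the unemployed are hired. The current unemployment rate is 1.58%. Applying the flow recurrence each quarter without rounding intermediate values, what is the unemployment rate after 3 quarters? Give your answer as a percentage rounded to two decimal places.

With a fixed labor force, u_{t+1} = u_t + s·(1−u_t) − f·u_t = u_t·(1−s−f) + s.
Here 1−s−f = 0.532 and s = 0.027.
u_1 = 0.015800 × 0.532 + 0.027 = 0.035406.
u_2 = 0.035406 × 0.532 + 0.027 = 0.045836.
u_3 = 0.045836 × 0.532 + 0.027 = 0.051385.

Unemployment rate after three quarters ≈ 5.14%.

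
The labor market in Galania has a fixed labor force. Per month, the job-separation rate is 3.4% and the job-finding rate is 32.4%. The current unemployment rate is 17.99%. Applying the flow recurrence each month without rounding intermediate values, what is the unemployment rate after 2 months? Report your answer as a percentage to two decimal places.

Unemployment rate after two months ≈ 13.00%.

With a fixed labor force, u_{t+1} = u_t + s·(1−u_t) − f·u_t = u_t·(1−s−f) + s.
Here 1−s−f = 0.642 and s = 0.034.
u_1 = 0.179900 × 0.642 + 0.034 = 0.149496.
u_2 = 0.149496 × 0.642 + 0.034 = 0.129976.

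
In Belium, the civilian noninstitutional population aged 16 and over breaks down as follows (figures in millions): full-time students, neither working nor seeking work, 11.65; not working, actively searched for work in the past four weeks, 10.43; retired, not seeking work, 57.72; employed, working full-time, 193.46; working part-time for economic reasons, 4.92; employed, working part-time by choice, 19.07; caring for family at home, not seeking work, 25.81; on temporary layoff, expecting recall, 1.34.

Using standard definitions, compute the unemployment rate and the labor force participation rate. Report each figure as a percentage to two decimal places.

Unemployment rate ≈ 5.13%; labor force participation rate ≈ 70.66%.

Employed = 193.46 + 4.92 + 19.07 = 217.45 million (anyone who worked, including part-time for economic reasons, counts as employed).
Unemployed = 10.43 + 1.34 = 11.77 million (jobless and actively searching, or on temporary layoff).
Labor force = 217.45 + 11.77 = 229.22 million.
Not in labor force = 11.65 + 57.72 + 25.81 = 95.18 million (those not working and not actively searching are outside the labor force).
Civilian working-age population = 229.22 + 95.18 = 324.40 million.
Unemployment rate = 11.77 / 229.22 = 5.13%.
Labor force participation rate = 229.22 / 324.40 = 70.66%.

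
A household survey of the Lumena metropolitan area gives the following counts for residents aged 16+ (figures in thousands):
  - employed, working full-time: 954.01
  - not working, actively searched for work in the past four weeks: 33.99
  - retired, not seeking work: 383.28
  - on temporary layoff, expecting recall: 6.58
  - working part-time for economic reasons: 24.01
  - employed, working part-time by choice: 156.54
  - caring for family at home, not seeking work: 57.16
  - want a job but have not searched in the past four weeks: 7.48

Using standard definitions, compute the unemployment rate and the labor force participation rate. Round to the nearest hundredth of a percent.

Unemployment rate ≈ 3.45%; labor force participation rate ≈ 72.40%.

Employed = 954.01 + 24.01 + 156.54 = 1,134.56 thousand (anyone who worked, including part-time for economic reasons, counts as employed).
Unemployed = 33.99 + 6.58 = 40.57 thousand (jobless and actively searching, or on temporary layoff).
Labor force = 1,134.56 + 40.57 = 1,175.13 thousand.
Not in labor force = 383.28 + 57.16 + 7.48 = 447.92 thousand (those not working and not actively searching are outside the labor force — including those who want a job but have given up searching).
Civilian working-age population = 1,175.13 + 447.92 = 1,623.05 thousand.
Unemployment rate = 40.57 / 1,175.13 = 3.45%.
Labor force participation rate = 1,175.13 / 1,623.05 = 72.40%.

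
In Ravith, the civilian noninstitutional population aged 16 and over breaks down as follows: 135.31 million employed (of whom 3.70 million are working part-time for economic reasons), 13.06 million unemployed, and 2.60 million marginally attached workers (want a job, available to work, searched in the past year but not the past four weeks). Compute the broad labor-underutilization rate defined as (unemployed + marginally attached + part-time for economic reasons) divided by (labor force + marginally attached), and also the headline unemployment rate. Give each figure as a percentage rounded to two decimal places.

Broad underutilization rate ≈ 12.82%; headline unemployment rate ≈ 8.80%.

Labor force = 135.31 + 13.06 = 148.37 million.
Numerator = 13.06 + 2.60 + 3.70 = 19.36 million.
Denominator = 148.37 + 2.60 = 150.97 million.
Broad rate = 19.36 / 150.97 = 12.82%.
Headline unemployment rate = 13.06 / 148.37 = 8.80%.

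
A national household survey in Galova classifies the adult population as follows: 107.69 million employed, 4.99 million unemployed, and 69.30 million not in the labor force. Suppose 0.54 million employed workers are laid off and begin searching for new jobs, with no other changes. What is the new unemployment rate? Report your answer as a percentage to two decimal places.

Initially, labor force = 107.69 + 4.99 = 112.68 million, so u = 4.99/112.68 = 4.43%.
After the change, employed falls and unemployed rises by 0.54; labor force unchanged → E = 107.15, U = 5.53, labor force = 112.68 million.
New unemployment rate = 5.53 / 112.68 = 4.91%.

New unemployment rate ≈ 4.91%.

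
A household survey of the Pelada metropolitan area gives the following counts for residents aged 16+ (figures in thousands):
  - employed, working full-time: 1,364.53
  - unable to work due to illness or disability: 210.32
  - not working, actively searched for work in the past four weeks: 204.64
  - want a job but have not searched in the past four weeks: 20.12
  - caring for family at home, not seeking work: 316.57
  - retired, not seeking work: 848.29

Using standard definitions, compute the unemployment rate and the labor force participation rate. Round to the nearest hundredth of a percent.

Employed = 1,364.53 thousand.
Unemployed = 204.64 thousand.
Labor force = 1,364.53 + 204.64 = 1,569.17 thousand.
Not in labor force = 210.32 + 20.12 + 316.57 + 848.29 = 1,395.30 thousand (those not working and not actively searching are outside the labor force — including those who want a job but have given up searching).
Civilian working-age population = 1,569.17 + 1,395.30 = 2,964.47 thousand.
Unemployment rate = 204.64 / 1,569.17 = 13.04%.
Labor force participation rate = 1,569.17 / 2,964.47 = 52.93%.

Unemployment rate ≈ 13.04%; labor force participation rate ≈ 52.93%.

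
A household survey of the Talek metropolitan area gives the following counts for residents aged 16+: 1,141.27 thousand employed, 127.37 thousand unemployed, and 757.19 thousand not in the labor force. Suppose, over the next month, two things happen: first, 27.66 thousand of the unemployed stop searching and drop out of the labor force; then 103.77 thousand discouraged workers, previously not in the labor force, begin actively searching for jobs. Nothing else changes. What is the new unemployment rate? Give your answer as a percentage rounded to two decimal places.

New unemployment rate ≈ 15.13%.

Initially, labor force = 1,141.27 + 127.37 = 1,268.64 thousand, so u = 127.37/1,268.64 = 10.04%.
After the first change, unemployed and labor force both fall by 27.66 → E = 1,141.27, U = 99.71, labor force = 1,240.98 thousand.
After the second change, unemployed and labor force both rise by 103.77 → E = 1,141.27, U = 203.48, labor force = 1,344.75 thousand.
New unemployment rate = 203.48 / 1,344.75 = 15.13%.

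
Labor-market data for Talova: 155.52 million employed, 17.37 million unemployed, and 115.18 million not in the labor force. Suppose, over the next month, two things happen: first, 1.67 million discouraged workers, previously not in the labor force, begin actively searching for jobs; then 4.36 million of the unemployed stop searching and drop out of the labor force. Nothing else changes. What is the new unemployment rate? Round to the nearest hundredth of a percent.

New unemployment rate ≈ 8.63%.

Initially, labor force = 155.52 + 17.37 = 172.89 million, so u = 17.37/172.89 = 10.05%.
After the first change, unemployed and labor force both rise by 1.67 → E = 155.52, U = 19.04, labor force = 174.56 million.
After the second change, unemployed and labor force both fall by 4.36 → E = 155.52, U = 14.68, labor force = 170.20 million.
New unemployment rate = 14.68 / 170.20 = 8.63%.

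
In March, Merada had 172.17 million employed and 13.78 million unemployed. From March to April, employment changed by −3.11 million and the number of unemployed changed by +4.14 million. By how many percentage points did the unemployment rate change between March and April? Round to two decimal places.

March: labor force = 172.17 + 13.78 = 185.95; u = 13.78/185.95 = 7.41%.
April: labor force = 169.06 + 17.92 = 186.98; u = 17.92/186.98 = 9.58%.
Change = 9.58% − 7.41% = +2.17 pp.

The unemployment rate changed by +2.17 percentage points.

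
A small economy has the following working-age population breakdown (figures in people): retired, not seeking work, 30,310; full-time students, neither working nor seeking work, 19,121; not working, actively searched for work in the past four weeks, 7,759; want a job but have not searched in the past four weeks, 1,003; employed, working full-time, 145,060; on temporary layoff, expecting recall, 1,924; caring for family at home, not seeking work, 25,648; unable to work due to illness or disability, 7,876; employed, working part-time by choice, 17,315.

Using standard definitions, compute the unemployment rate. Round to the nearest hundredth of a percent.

Employed = 145,060 + 17,315 = 162,375.
Unemployed = 7,759 + 1,924 = 9,683 (jobless and actively searching, or on temporary layoff).
Labor force = 162,375 + 9,683 = 172,058.
Unemployment rate = 9,683 / 172,058 = 5.63%.

Unemployment rate ≈ 5.63%.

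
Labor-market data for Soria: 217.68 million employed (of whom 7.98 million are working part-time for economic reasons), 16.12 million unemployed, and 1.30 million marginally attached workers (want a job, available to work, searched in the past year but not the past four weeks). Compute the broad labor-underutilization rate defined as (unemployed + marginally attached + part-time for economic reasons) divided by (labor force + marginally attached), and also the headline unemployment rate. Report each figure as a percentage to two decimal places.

Broad underutilization rate ≈ 10.80%; headline unemployment rate ≈ 6.89%.

Labor force = 217.68 + 16.12 = 233.80 million.
Numerator = 16.12 + 1.30 + 7.98 = 25.40 million.
Denominator = 233.80 + 1.30 = 235.10 million.
Broad rate = 25.40 / 235.10 = 10.80%.
Headline unemployment rate = 16.12 / 233.80 = 6.89%.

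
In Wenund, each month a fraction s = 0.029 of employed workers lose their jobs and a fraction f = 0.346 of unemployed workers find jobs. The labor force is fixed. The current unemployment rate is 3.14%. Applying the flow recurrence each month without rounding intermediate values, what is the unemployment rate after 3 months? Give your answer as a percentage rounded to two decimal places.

With a fixed labor force, u_{t+1} = u_t + s·(1−u_t) − f·u_t = u_t·(1−s−f) + s.
Here 1−s−f = 0.625 and s = 0.029.
u_1 = 0.031400 × 0.625 + 0.029 = 0.048625.
u_2 = 0.048625 × 0.625 + 0.029 = 0.059391.
u_3 = 0.059391 × 0.625 + 0.029 = 0.066119.

Unemployment rate after three months ≈ 6.61%.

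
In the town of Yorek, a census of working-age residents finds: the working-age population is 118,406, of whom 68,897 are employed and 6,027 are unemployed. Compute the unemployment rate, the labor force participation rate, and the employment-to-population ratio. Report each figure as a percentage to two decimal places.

Unemployment rate ≈ 8.04%; labor force participation rate ≈ 63.28%; employment-population ratio ≈ 58.19%.

Labor force = employed + unemployed = 68,897 + 6,027 = 74,924.
Unemployment rate = 6,027 / 74,924 = 8.04%.
Labor force participation rate = 74,924 / 118,406 = 63.28%.
Employment-population ratio = 68,897 / 118,406 = 58.19%.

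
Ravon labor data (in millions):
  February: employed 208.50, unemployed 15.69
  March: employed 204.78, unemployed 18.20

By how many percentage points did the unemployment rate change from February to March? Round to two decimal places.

February: labor force = 208.50 + 15.69 = 224.19; u = 15.69/224.19 = 7.00%.
March: labor force = 204.78 + 18.20 = 222.98; u = 18.20/222.98 = 8.16%.
Change = 8.16% − 7.00% = +1.16 pp.

The unemployment rate changed by +1.16 percentage points.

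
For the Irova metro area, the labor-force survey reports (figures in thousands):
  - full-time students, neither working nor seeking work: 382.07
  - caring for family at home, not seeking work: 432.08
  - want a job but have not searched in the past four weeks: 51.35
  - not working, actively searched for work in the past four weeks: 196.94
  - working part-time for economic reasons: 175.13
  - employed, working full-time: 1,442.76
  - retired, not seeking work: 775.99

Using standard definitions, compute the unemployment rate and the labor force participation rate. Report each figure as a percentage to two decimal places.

Employed = 175.13 + 1,442.76 = 1,617.89 thousand (anyone who worked, including part-time for economic reasons, counts as employed).
Unemployed = 196.94 thousand.
Labor force = 1,617.89 + 196.94 = 1,814.83 thousand.
Not in labor force = 382.07 + 432.08 + 51.35 + 775.99 = 1,641.49 thousand (those not working and not actively searching are outside the labor force — including those who want a job but have given up searching).
Civilian working-age population = 1,814.83 + 1,641.49 = 3,456.32 thousand.
Unemployment rate = 196.94 / 1,814.83 = 10.85%.
Labor force participation rate = 1,814.83 / 3,456.32 = 52.51%.

Unemployment rate ≈ 10.85%; labor force participation rate ≈ 52.51%.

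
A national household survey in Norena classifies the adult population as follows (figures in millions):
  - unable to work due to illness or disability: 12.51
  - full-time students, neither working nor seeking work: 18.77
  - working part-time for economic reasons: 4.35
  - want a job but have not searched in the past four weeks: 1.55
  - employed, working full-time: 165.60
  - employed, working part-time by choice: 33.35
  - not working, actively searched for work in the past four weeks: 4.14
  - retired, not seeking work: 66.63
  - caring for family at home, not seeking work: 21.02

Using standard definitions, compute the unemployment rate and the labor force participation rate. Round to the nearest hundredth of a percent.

Unemployment rate ≈ 2.00%; labor force participation rate ≈ 63.26%.

Employed = 4.35 + 165.60 + 33.35 = 203.30 million (anyone who worked, including part-time for economic reasons, counts as employed).
Unemployed = 4.14 million.
Labor force = 203.30 + 4.14 = 207.44 million.
Not in labor force = 12.51 + 18.77 + 1.55 + 66.63 + 21.02 = 120.48 million (those not working and not actively searching are outside the labor force — including those who want a job but have given up searching).
Civilian working-age population = 207.44 + 120.48 = 327.92 million.
Unemployment rate = 4.14 / 207.44 = 2.00%.
Labor force participation rate = 207.44 / 327.92 = 63.26%.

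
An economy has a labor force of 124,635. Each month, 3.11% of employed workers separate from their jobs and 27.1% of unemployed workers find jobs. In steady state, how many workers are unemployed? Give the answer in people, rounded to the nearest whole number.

Steady-state unemployment rate u* = s/(s+f) = 3.11/(3.11+27.1) = 0.102946.
Unemployed = u* × labor force = 0.102946 × 124,635 ≈ 12,831.

About 12,831 are unemployed in steady state.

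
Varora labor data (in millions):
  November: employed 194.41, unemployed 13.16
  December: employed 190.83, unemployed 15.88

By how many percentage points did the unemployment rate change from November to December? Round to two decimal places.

The unemployment rate changed by +1.34 percentage points.

November: labor force = 194.41 + 13.16 = 207.57; u = 13.16/207.57 = 6.34%.
December: labor force = 190.83 + 15.88 = 206.71; u = 15.88/206.71 = 7.68%.
Change = 7.68% − 6.34% = +1.34 pp.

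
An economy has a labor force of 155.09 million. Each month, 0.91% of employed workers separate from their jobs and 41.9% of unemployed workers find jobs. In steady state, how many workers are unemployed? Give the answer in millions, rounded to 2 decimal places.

About 3.30 million are unemployed in steady state.

Steady-state unemployment rate u* = s/(s+f) = 0.91/(0.91+41.9) = 0.021257.
Unemployed = u* × labor force = 0.021257 × 155.09 ≈ 3.30 million.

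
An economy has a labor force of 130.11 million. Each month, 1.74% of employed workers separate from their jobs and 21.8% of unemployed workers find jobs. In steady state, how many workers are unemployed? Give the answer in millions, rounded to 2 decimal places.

About 9.62 million are unemployed in steady state.

Steady-state unemployment rate u* = s/(s+f) = 1.74/(1.74+21.8) = 0.073917.
Unemployed = u* × labor force = 0.073917 × 130.11 ≈ 9.62 million.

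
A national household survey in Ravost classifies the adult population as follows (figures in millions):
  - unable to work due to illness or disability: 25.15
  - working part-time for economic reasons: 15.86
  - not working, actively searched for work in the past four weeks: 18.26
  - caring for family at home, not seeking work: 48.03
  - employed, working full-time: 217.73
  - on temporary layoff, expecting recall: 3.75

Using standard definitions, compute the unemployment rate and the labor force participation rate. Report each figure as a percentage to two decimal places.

Unemployment rate ≈ 8.61%; labor force participation rate ≈ 77.74%.

Employed = 15.86 + 217.73 = 233.59 million (anyone who worked, including part-time for economic reasons, counts as employed).
Unemployed = 18.26 + 3.75 = 22.01 million (jobless and actively searching, or on temporary layoff).
Labor force = 233.59 + 22.01 = 255.60 million.
Not in labor force = 25.15 + 48.03 = 73.18 million (those not working and not actively searching are outside the labor force).
Civilian working-age population = 255.60 + 73.18 = 328.78 million.
Unemployment rate = 22.01 / 255.60 = 8.61%.
Labor force participation rate = 255.60 / 328.78 = 77.74%.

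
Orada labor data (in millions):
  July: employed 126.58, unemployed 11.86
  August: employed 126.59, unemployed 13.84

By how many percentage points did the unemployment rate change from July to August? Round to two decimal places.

The unemployment rate changed by +1.29 percentage points.

July: labor force = 126.58 + 11.86 = 138.44; u = 11.86/138.44 = 8.57%.
August: labor force = 126.59 + 13.84 = 140.43; u = 13.84/140.43 = 9.86%.
Change = 9.86% − 8.57% = +1.29 pp.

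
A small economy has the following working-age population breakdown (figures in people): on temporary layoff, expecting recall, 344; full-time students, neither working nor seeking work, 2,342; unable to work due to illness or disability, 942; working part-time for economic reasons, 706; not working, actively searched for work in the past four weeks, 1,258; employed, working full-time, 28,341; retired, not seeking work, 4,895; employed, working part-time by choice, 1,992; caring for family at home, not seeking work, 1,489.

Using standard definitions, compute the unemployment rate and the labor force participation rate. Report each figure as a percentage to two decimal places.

Employed = 706 + 28,341 + 1,992 = 31,039 (anyone who worked, including part-time for economic reasons, counts as employed).
Unemployed = 344 + 1,258 = 1,602 (jobless and actively searching, or on temporary layoff).
Labor force = 31,039 + 1,602 = 32,641.
Not in labor force = 2,342 + 942 + 4,895 + 1,489 = 9,668 (those not working and not actively searching are outside the labor force).
Civilian working-age population = 32,641 + 9,668 = 42,309.
Unemployment rate = 1,602 / 32,641 = 4.91%.
Labor force participation rate = 32,641 / 42,309 = 77.15%.

Unemployment rate ≈ 4.91%; labor force participation rate ≈ 77.15%.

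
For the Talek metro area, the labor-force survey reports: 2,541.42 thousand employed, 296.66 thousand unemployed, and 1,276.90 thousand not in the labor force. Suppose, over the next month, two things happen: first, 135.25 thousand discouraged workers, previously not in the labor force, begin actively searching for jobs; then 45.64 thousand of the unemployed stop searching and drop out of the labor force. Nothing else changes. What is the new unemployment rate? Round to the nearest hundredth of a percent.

Initially, labor force = 2,541.42 + 296.66 = 2,838.08 thousand, so u = 296.66/2,838.08 = 10.45%.
After the first change, unemployed and labor force both rise by 135.25 → E = 2,541.42, U = 431.91, labor force = 2,973.33 thousand.
After the second change, unemployed and labor force both fall by 45.64 → E = 2,541.42, U = 386.27, labor force = 2,927.69 thousand.
New unemployment rate = 386.27 / 2,927.69 = 13.19%.

New unemployment rate ≈ 13.19%.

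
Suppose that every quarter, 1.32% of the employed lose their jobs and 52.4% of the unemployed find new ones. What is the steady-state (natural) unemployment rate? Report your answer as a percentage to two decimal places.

At steady state the flows balance: s·E = f·U, so U/(E+U) = s/(s+f).
u* = 1.32 / (1.32 + 52.4) = 1.32 / 53.72 = 2.46%.

Steady-state unemployment rate ≈ 2.46%.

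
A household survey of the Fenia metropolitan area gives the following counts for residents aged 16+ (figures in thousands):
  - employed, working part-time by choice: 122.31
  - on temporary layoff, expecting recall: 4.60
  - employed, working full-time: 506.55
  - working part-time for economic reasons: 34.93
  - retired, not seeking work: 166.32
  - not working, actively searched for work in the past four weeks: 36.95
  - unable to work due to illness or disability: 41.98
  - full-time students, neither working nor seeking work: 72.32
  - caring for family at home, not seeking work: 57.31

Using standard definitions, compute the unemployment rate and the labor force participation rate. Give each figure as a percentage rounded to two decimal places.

Unemployment rate ≈ 5.89%; labor force participation rate ≈ 67.61%.

Employed = 122.31 + 506.55 + 34.93 = 663.79 thousand (anyone who worked, including part-time for economic reasons, counts as employed).
Unemployed = 4.60 + 36.95 = 41.55 thousand (jobless and actively searching, or on temporary layoff).
Labor force = 663.79 + 41.55 = 705.34 thousand.
Not in labor force = 166.32 + 41.98 + 72.32 + 57.31 = 337.93 thousand (those not working and not actively searching are outside the labor force).
Civilian working-age population = 705.34 + 337.93 = 1,043.27 thousand.
Unemployment rate = 41.55 / 705.34 = 5.89%.
Labor force participation rate = 705.34 / 1,043.27 = 67.61%.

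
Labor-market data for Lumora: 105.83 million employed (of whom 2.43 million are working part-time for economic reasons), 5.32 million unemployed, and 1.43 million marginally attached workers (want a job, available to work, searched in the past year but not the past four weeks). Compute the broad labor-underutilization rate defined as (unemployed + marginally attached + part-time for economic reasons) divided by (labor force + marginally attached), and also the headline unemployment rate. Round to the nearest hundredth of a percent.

Broad underutilization rate ≈ 8.15%; headline unemployment rate ≈ 4.79%.

Labor force = 105.83 + 5.32 = 111.15 million.
Numerator = 5.32 + 1.43 + 2.43 = 9.18 million.
Denominator = 111.15 + 1.43 = 112.58 million.
Broad rate = 9.18 / 112.58 = 8.15%.
Headline unemployment rate = 5.32 / 111.15 = 4.79%.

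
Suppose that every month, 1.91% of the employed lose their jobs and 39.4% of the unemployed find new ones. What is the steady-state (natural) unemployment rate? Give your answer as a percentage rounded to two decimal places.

At steady state the flows balance: s·E = f·U, so U/(E+U) = s/(s+f).
u* = 1.91 / (1.91 + 39.4) = 1.91 / 41.31 = 4.62%.

Steady-state unemployment rate ≈ 4.62%.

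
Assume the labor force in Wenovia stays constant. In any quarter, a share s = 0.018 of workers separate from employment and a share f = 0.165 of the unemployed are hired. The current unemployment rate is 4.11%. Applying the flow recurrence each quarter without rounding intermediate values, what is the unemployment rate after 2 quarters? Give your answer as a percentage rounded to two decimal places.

Unemployment rate after two quarters ≈ 6.01%.

With a fixed labor force, u_{t+1} = u_t + s·(1−u_t) − f·u_t = u_t·(1−s−f) + s.
Here 1−s−f = 0.817 and s = 0.018.
u_1 = 0.041100 × 0.817 + 0.018 = 0.051579.
u_2 = 0.051579 × 0.817 + 0.018 = 0.060140.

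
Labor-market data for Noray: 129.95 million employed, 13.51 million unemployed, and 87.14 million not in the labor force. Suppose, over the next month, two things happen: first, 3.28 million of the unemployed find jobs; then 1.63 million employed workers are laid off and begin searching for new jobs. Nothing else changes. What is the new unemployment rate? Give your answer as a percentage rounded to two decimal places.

New unemployment rate ≈ 8.27%.

Initially, labor force = 129.95 + 13.51 = 143.46 million, so u = 13.51/143.46 = 9.42%.
After the first change, unemployed falls and employed rises by 3.28; labor force unchanged → E = 133.23, U = 10.23, labor force = 143.46 million.
After the second change, employed falls and unemployed rises by 1.63; labor force unchanged → E = 131.60, U = 11.86, labor force = 143.46 million.
New unemployment rate = 11.86 / 143.46 = 8.27%.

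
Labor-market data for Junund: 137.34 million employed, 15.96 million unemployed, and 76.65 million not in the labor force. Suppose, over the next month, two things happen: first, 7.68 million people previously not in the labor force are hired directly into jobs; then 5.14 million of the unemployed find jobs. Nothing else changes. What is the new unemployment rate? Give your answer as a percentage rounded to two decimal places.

Initially, labor force = 137.34 + 15.96 = 153.30 million, so u = 15.96/153.30 = 10.41%.
After the first change, employed and labor force both rise by 7.68; unemployed unchanged → E = 145.02, U = 15.96, labor force = 160.98 million.
After the second change, unemployed falls and employed rises by 5.14; labor force unchanged → E = 150.16, U = 10.82, labor force = 160.98 million.
New unemployment rate = 10.82 / 160.98 = 6.72%.

New unemployment rate ≈ 6.72%.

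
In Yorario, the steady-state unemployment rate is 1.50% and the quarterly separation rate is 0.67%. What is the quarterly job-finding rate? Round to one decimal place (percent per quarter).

Job-finding rate ≈ 44.0% per quarter.

From u* = s/(s+f): f = s·(1−u)/u.
f = 0.67 × (1 − 0.0150) / 0.0150 = 0.6600 / 0.0150 ≈ 44.0% per quarter.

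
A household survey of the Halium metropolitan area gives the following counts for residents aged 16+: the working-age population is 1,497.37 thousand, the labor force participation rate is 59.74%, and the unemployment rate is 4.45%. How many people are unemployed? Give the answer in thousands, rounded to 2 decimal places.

Labor force = 0.5974 × 1,497.37 = 894.53 thousand.
Unemployed = 0.0445 × 894.53 ≈ 39.81 thousand.

About 39.81 thousand are unemployed.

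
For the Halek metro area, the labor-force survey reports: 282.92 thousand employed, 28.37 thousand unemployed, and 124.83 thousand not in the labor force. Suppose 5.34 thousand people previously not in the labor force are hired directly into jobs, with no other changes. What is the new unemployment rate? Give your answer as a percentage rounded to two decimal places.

Initially, labor force = 282.92 + 28.37 = 311.29 thousand, so u = 28.37/311.29 = 9.11%.
After the change, employed and labor force both rise by 5.34; unemployed unchanged → E = 288.26, U = 28.37, labor force = 316.63 thousand.
New unemployment rate = 28.37 / 316.63 = 8.96%.

New unemployment rate ≈ 8.96%.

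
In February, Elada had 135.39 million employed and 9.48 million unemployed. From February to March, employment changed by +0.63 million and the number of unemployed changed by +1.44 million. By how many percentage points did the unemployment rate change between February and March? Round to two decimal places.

The unemployment rate changed by +0.89 percentage points.

February: labor force = 135.39 + 9.48 = 144.87; u = 9.48/144.87 = 6.54%.
March: labor force = 136.02 + 10.92 = 146.94; u = 10.92/146.94 = 7.43%.
Change = 7.43% − 6.54% = +0.89 pp.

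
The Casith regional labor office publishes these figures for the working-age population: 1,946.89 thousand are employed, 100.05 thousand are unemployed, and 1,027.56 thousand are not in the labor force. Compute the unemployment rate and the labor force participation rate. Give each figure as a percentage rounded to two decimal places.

Labor force = employed + unemployed = 1,946.89 + 100.05 = 2,046.94 thousand.
Working-age population = 2,046.94 + 1,027.56 = 3,074.50 thousand.
Unemployment rate = 100.05 / 2,046.94 = 4.89%.
Labor force participation rate = 2,046.94 / 3,074.50 = 66.58%.

Unemployment rate ≈ 4.89%; labor force participation rate ≈ 66.58%.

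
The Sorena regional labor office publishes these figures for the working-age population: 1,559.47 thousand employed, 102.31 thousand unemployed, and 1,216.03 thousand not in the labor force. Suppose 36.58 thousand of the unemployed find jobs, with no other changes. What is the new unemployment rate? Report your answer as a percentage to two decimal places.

Initially, labor force = 1,559.47 + 102.31 = 1,661.78 thousand, so u = 102.31/1,661.78 = 6.16%.
After the change, unemployed falls and employed rises by 36.58; labor force unchanged → E = 1,596.05, U = 65.73, labor force = 1,661.78 thousand.
New unemployment rate = 65.73 / 1,661.78 = 3.96%.

New unemployment rate ≈ 3.96%.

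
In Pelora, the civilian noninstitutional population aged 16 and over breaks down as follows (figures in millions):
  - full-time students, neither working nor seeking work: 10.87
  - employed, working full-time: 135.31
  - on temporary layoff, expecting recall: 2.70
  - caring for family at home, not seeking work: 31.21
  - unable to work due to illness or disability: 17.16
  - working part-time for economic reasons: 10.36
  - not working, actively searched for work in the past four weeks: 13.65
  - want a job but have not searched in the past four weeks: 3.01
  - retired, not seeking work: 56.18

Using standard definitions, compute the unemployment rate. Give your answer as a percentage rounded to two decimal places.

Employed = 135.31 + 10.36 = 145.67 million (anyone who worked, including part-time for economic reasons, counts as employed).
Unemployed = 2.70 + 13.65 = 16.35 million (jobless and actively searching, or on temporary layoff).
Labor force = 145.67 + 16.35 = 162.02 million.
Unemployment rate = 16.35 / 162.02 = 10.09%.

Unemployment rate ≈ 10.09%.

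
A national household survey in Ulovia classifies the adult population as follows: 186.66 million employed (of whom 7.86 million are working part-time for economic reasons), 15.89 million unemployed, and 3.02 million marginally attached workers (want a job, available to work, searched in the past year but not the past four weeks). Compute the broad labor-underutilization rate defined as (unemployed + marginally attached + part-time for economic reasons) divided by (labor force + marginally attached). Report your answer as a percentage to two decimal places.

Labor force = 186.66 + 15.89 = 202.55 million.
Numerator = 15.89 + 3.02 + 7.86 = 26.77 million.
Denominator = 202.55 + 3.02 = 205.57 million.
Broad rate = 26.77 / 205.57 = 13.02%.

Broad underutilization rate ≈ 13.02%.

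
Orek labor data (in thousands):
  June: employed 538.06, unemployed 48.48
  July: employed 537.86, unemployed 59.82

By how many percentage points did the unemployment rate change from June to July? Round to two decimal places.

June: labor force = 538.06 + 48.48 = 586.54; u = 48.48/586.54 = 8.27%.
July: labor force = 537.86 + 59.82 = 597.68; u = 59.82/597.68 = 10.01%.
Change = 10.01% − 8.27% = +1.74 pp.

The unemployment rate changed by +1.74 percentage points.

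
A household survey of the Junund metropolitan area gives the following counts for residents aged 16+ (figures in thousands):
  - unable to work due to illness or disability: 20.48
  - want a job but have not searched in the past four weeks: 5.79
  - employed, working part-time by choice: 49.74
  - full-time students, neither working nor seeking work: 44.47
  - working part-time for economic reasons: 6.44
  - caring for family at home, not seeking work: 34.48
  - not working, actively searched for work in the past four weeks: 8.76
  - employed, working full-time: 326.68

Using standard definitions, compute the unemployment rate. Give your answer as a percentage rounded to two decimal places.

Unemployment rate ≈ 2.24%.

Employed = 49.74 + 6.44 + 326.68 = 382.86 thousand (anyone who worked, including part-time for economic reasons, counts as employed).
Unemployed = 8.76 thousand.
Labor force = 382.86 + 8.76 = 391.62 thousand.
Unemployment rate = 8.76 / 391.62 = 2.24%.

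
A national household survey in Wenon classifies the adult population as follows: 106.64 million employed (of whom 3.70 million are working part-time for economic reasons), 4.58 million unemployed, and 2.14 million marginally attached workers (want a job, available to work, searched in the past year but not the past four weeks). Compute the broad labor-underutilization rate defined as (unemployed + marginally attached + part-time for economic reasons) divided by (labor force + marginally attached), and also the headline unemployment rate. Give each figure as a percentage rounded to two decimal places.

Labor force = 106.64 + 4.58 = 111.22 million.
Numerator = 4.58 + 2.14 + 3.70 = 10.42 million.
Denominator = 111.22 + 2.14 = 113.36 million.
Broad rate = 10.42 / 113.36 = 9.19%.
Headline unemployment rate = 4.58 / 111.22 = 4.12%.

Broad underutilization rate ≈ 9.19%; headline unemployment rate ≈ 4.12%.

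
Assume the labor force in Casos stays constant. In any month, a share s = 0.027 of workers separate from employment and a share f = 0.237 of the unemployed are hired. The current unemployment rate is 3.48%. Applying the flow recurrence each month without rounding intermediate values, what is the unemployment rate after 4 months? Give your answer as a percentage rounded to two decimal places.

With a fixed labor force, u_{t+1} = u_t + s·(1−u_t) − f·u_t = u_t·(1−s−f) + s.
Here 1−s−f = 0.736 and s = 0.027.
u_1 = 0.034800 × 0.736 + 0.027 = 0.052613.
u_2 = 0.052613 × 0.736 + 0.027 = 0.065723.
u_3 = 0.065723 × 0.736 + 0.027 = 0.075372.
u_4 = 0.075372 × 0.736 + 0.027 = 0.082474.

Unemployment rate after four months ≈ 8.25%.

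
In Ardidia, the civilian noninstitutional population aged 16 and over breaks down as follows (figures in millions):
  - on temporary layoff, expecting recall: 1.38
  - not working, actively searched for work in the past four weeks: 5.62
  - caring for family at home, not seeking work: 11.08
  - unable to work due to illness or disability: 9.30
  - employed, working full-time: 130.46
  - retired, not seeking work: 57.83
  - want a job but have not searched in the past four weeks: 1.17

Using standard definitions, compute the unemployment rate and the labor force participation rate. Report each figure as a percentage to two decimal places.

Unemployment rate ≈ 5.09%; labor force participation rate ≈ 63.39%.

Employed = 130.46 million.
Unemployed = 1.38 + 5.62 = 7.00 million (jobless and actively searching, or on temporary layoff).
Labor force = 130.46 + 7.00 = 137.46 million.
Not in labor force = 11.08 + 9.30 + 57.83 + 1.17 = 79.38 million (those not working and not actively searching are outside the labor force — including those who want a job but have given up searching).
Civilian working-age population = 137.46 + 79.38 = 216.84 million.
Unemployment rate = 7.00 / 137.46 = 5.09%.
Labor force participation rate = 137.46 / 216.84 = 63.39%.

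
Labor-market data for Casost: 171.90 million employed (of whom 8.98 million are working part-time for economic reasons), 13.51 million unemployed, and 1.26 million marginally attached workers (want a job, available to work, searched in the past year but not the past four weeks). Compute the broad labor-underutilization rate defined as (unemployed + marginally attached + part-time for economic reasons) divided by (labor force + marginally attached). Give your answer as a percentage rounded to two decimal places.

Labor force = 171.90 + 13.51 = 185.41 million.
Numerator = 13.51 + 1.26 + 8.98 = 23.75 million.
Denominator = 185.41 + 1.26 = 186.67 million.
Broad rate = 23.75 / 186.67 = 12.72%.

Broad underutilization rate ≈ 12.72%.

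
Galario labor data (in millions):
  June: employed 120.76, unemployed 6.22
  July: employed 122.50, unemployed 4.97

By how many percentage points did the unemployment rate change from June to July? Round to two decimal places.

June: labor force = 120.76 + 6.22 = 126.98; u = 6.22/126.98 = 4.90%.
July: labor force = 122.50 + 4.97 = 127.47; u = 4.97/127.47 = 3.90%.
Change = 3.90% − 4.90% = −1.00 pp.

The unemployment rate changed by −1.00 percentage points.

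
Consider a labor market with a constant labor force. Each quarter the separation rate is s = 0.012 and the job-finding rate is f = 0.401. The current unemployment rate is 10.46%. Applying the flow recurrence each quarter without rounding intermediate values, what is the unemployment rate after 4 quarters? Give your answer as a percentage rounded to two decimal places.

With a fixed labor force, u_{t+1} = u_t + s·(1−u_t) − f·u_t = u_t·(1−s−f) + s.
Here 1−s−f = 0.587 and s = 0.012.
u_1 = 0.104600 × 0.587 + 0.012 = 0.073400.
u_2 = 0.073400 × 0.587 + 0.012 = 0.055086.
u_3 = 0.055086 × 0.587 + 0.012 = 0.044335.
u_4 = 0.044335 × 0.587 + 0.012 = 0.038025.

Unemployment rate after four quarters ≈ 3.80%.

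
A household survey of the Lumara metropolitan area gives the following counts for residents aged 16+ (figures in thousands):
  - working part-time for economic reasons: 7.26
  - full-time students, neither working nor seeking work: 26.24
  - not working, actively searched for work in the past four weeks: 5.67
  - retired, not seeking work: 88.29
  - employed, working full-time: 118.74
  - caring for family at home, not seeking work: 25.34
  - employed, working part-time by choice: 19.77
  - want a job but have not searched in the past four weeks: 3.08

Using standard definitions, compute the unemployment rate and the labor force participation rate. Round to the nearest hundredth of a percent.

Employed = 7.26 + 118.74 + 19.77 = 145.77 thousand (anyone who worked, including part-time for economic reasons, counts as employed).
Unemployed = 5.67 thousand.
Labor force = 145.77 + 5.67 = 151.44 thousand.
Not in labor force = 26.24 + 88.29 + 25.34 + 3.08 = 142.95 thousand (those not working and not actively searching are outside the labor force — including those who want a job but have given up searching).
Civilian working-age population = 151.44 + 142.95 = 294.39 thousand.
Unemployment rate = 5.67 / 151.44 = 3.74%.
Labor force participation rate = 151.44 / 294.39 = 51.44%.

Unemployment rate ≈ 3.74%; labor force participation rate ≈ 51.44%.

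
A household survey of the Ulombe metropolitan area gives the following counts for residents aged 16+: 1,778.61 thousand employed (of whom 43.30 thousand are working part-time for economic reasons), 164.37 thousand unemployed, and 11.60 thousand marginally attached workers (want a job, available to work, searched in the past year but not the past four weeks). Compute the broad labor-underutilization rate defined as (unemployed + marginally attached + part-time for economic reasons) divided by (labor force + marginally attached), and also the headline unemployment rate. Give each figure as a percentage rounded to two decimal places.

Labor force = 1,778.61 + 164.37 = 1,942.98 thousand.
Numerator = 164.37 + 11.60 + 43.30 = 219.27 thousand.
Denominator = 1,942.98 + 11.60 = 1,954.58 thousand.
Broad rate = 219.27 / 1,954.58 = 11.22%.
Headline unemployment rate = 164.37 / 1,942.98 = 8.46%.

Broad underutilization rate ≈ 11.22%; headline unemployment rate ≈ 8.46%.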